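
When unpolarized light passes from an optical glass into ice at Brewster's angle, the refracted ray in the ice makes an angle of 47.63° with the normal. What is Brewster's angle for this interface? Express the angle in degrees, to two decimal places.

θ_B ≈ 42.37°

At Brewster's angle the reflected and refracted rays are perpendicular, so θ_B + θ_t = 90°.
θ_B = 90° − 47.63° = 42.37°.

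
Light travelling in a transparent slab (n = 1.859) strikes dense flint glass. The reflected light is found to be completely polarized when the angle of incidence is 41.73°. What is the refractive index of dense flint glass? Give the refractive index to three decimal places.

n ≈ 1.658

Full polarization of the reflected beam means tan θ_B = n₂/n₁, where n₁ is the incident medium (a transparent slab).
n₂ = n₁ tan θ_B = 1.859 × tan 41.73° = 1.658.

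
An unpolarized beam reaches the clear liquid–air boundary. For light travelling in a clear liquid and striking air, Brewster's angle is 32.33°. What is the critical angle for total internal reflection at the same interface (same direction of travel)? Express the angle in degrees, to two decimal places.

n₂/n₁ = tan 32.33° = 0.6329; the critical angle satisfies sin θ_c = n₂/n₁.
θ_c = arcsin(0.6329) = 39.26°.

θ_c ≈ 39.26°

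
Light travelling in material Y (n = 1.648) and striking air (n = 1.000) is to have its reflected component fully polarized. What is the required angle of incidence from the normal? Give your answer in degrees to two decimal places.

θ_B ≈ 31.25°

The reflected p-component vanishes when tan θ_B = n₂/n₁.
tan θ_B = n₂/n₁ = 1.000/1.648 = 0.6068.
θ_B = arctan(0.6068) = 31.25°.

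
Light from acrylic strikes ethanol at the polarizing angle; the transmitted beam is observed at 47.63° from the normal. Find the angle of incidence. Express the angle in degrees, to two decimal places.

θ_B ≈ 42.37°

At Brewster's angle the reflected and refracted rays are perpendicular, so θ_B + θ_t = 90°.
So θ_B = 90° − θ_t = 90° − 47.63° = 42.37°.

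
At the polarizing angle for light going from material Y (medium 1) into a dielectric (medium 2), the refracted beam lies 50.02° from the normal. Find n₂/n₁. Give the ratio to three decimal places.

θ_B + θ_t = 90°, so θ_B = 90° − 50.02° = 39.98°.
Then n₂/n₁ = tan θ_B = tan 39.98° = 0.839.

n₂/n₁ ≈ 0.839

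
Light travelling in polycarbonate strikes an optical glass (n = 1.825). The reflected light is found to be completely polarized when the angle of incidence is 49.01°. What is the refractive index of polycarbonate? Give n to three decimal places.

Brewster's law: tan θ_B = n₂/n₁ (light incident in polycarbonate, refracted into an optical glass).
n₁ = n₂ / tan θ_B = 1.825 / tan 49.01° = 1.586.

n ≈ 1.586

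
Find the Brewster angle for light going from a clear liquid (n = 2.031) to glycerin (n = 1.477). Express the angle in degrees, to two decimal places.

tan θ_B = n₂/n₁ = 1.477/2.031 = 0.7272. Taking the arctangent, θ_B = 36.03°.

θ_B ≈ 36.03°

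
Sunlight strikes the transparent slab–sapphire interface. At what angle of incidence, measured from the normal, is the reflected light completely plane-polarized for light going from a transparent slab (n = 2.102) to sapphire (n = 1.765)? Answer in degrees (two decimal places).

θ_B ≈ 40.02°

Here n₂/n₁ = 1.765/2.102 = 0.8397, and Brewster's law gives tan θ_B = n₂/n₁.
θ_B = arctan(0.8397) = 40.02°.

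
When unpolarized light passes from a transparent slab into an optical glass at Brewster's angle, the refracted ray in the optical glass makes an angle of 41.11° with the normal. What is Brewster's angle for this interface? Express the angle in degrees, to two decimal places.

Since the reflected and refracted rays are at right angles at the polarizing angle, θ_B + θ_t = 90°.
So θ_B = 90° − θ_t = 90° − 41.11° = 48.89°.

θ_B ≈ 48.89°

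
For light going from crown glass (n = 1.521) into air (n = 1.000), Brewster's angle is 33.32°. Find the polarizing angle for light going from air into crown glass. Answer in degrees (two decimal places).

θ_B' ≈ 56.68°

Reversing the direction swaps n₁ and n₂, so tan θ_B' = 1/tan θ_B and θ_B' = 90° − θ_B.
Hence θ_B' = 90° − 33.32° = 56.68°.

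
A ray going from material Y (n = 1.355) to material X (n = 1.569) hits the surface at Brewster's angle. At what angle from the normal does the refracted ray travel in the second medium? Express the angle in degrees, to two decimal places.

tan θ_B = n₂/n₁ = 1.569/1.355 = 1.1579, so θ_B = 49.19°.
Since θ_B + θ_t = 90° at Brewster incidence, θ_t = 90° − 49.19° = 40.81°.

θ_t ≈ 40.81°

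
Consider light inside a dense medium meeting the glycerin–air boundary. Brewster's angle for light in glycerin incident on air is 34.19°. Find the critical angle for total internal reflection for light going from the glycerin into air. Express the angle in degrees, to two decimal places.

From Brewster, n₂/n₁ = tan θ_B = tan 34.19° = 0.6793.
Then sin θ_c = n₂/n₁ = 0.6793, so θ_c = arcsin 0.6793 = 42.79°.

θ_c ≈ 42.79°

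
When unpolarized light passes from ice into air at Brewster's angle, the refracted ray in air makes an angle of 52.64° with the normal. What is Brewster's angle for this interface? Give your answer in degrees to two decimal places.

θ_B ≈ 37.36°

Brewster's condition makes the reflected and refracted beams perpendicular: θ_B + θ_t = 90°.
So θ_B = 90° − θ_t = 90° − 52.64° = 37.36°.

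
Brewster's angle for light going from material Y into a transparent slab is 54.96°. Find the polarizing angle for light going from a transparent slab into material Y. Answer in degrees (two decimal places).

The two Brewster angles are complementary: θ_B' = 90° − θ_B = 90° − 54.96° = 35.04°.

θ_B' ≈ 35.04°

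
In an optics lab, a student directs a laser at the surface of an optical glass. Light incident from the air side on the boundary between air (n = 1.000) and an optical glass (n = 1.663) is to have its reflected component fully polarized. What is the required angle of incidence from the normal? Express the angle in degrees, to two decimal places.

θ_B ≈ 58.98°

Brewster's condition: tan θ_B = n₂/n₁ = 1.663/1.000 = 1.6630.
So θ_B = arctan 1.6630 = 58.98°.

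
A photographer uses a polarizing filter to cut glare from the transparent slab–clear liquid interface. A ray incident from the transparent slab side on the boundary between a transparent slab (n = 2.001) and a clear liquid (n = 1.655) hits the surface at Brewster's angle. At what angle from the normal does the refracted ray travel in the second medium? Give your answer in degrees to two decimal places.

θ_B = arctan(n₂/n₁) = arctan(1.655/2.001) = 39.59°.
The refracted ray is perpendicular to the reflected ray, so θ_t = 90° − θ_B = 50.41°.

θ_t ≈ 50.41°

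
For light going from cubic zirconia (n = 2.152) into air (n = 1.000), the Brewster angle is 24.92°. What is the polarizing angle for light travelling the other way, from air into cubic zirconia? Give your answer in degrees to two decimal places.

Reversing the direction swaps n₁ and n₂, so tan θ_B' = 1/tan θ_B and θ_B' = 90° − θ_B.
Hence θ_B' = 90° − 24.92° = 65.08°.

θ_B' ≈ 65.08°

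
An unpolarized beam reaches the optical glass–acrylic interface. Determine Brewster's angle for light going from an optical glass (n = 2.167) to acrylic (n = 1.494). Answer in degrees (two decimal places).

tan θ_B = n₂/n₁ = 1.494/2.167 = 0.6894.
So θ_B = arctan 0.6894 = 34.58°.

θ_B ≈ 34.58°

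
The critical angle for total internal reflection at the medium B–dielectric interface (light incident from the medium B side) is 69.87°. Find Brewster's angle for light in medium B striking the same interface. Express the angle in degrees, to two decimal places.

n₂/n₁ = sin θ_c = sin 69.87° = 0.9389.
tan θ_B equals the same ratio, so θ_B = arctan(0.9389) = 43.20°.

θ_B ≈ 43.20°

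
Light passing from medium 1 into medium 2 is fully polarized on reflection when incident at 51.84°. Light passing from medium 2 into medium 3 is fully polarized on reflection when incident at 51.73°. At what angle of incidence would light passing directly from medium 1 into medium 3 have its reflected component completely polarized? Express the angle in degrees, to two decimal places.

tan θ_B(1→2) = n₂/n₁ = tan 51.84° = 1.2726.
tan θ_B(2→3) = n₃/n₂ = tan 51.73° = 1.2676.
So n₃/n₁ = (n₂/n₁)(n₃/n₂) = 1.2726 × 1.2676 = 1.6131.
θ_B(1→3) = arctan(1.6131) = 58.20°.

θ_B ≈ 58.20°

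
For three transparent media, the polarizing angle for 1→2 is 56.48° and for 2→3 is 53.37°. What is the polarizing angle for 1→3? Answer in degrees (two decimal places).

θ_B ≈ 63.78°

Each Brewster angle gives a ratio: n₂/n₁ = tan 56.48° = 1.5097, n₃/n₂ = tan 53.37° = 1.3450.
So n₃/n₁ = (n₂/n₁)(n₃/n₂) = 1.5097 × 1.3450 = 2.0306.
θ_B(1→3) = arctan(2.0306) = 63.78°.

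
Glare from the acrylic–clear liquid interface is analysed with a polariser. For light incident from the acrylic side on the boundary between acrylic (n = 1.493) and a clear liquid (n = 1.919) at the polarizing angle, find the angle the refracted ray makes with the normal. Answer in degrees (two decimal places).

θ_t ≈ 37.88°

First find Brewster's angle: tan θ_B = 1.919/1.493 = 1.2853, giving θ_B = 52.12°.
The refracted ray is perpendicular to the reflected ray, so θ_t = 90° − θ_B = 37.88°.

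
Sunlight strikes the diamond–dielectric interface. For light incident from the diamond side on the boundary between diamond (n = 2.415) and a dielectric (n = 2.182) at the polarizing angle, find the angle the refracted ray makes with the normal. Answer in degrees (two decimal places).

tan θ_B = n₂/n₁ = 2.182/2.415 = 0.9035, so θ_B = 42.10°.
At Brewster's angle the reflected and refracted rays are perpendicular, so θ_t = 90° − θ_B = 90° − 42.10° = 47.90°.

θ_t ≈ 47.90°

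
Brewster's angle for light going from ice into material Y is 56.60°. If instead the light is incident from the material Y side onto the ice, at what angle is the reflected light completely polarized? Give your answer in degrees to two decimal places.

θ_B' ≈ 33.40°

Reversing the direction swaps n₁ and n₂, so tan θ_B' = 1/tan θ_B and θ_B' = 90° − θ_B.
Hence θ_B' = 90° − 56.60° = 33.40°.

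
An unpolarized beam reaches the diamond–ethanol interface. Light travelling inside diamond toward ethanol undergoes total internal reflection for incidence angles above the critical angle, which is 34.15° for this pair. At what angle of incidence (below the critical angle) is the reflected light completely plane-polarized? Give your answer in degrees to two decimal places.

sin θ_c = n₂/n₁, so n₂/n₁ = sin 34.15° = 0.5614.
Brewster: tan θ_B = n₂/n₁ = 0.5614.
θ_B = arctan(0.5614) = 29.31°.

θ_B ≈ 29.31°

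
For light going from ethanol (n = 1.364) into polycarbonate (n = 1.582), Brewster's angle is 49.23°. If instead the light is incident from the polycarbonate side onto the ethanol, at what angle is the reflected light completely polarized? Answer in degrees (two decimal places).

Reversing the direction swaps n₁ and n₂, so tan θ_B' = 1/tan θ_B and θ_B' = 90° − θ_B.
Hence θ_B' = 90° − 49.23° = 40.77°.

θ_B' ≈ 40.77°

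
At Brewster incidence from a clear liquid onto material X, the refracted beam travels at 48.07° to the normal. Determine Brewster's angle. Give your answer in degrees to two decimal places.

θ_B ≈ 41.93°

At Brewster's angle the reflected and refracted rays are perpendicular, so θ_B + θ_t = 90°.
So θ_B = 90° − θ_t = 90° − 48.07° = 41.93°.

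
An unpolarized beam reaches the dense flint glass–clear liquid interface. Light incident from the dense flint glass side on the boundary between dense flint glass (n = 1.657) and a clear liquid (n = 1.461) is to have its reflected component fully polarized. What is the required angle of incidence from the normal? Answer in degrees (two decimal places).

θ_B ≈ 41.40°

tan θ_B = n₂/n₁ = 1.461/1.657 = 0.8817.
θ_B = arctan(0.8817) = 41.40°.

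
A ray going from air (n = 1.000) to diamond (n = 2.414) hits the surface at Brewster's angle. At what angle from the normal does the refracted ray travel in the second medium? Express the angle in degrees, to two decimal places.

θ_t ≈ 22.50°

θ_B = arctan(n₂/n₁) = arctan(2.414/1.000) = 67.50°.
At Brewster's angle the reflected and refracted rays are perpendicular, so θ_t = 90° − θ_B = 90° − 67.50° = 22.50°.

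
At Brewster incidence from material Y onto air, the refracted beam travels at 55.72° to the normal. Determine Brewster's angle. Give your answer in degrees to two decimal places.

Brewster's condition makes the reflected and refracted beams perpendicular: θ_B + θ_t = 90°.
So θ_B = 90° − θ_t = 90° − 55.72° = 34.28°.

θ_B ≈ 34.28°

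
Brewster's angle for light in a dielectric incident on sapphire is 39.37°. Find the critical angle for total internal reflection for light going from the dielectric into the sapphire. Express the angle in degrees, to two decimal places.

θ_c ≈ 55.14°

From Brewster, n₂/n₁ = tan θ_B = tan 39.37° = 0.8205.
Then sin θ_c = n₂/n₁ = 0.8205, so θ_c = arcsin 0.8205 = 55.14°.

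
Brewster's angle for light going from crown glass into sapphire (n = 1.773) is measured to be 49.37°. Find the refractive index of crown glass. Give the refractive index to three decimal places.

Brewster's law: tan θ_B = n₂/n₁ (light incident in crown glass, refracted into sapphire).
n₁ = n₂ / tan θ_B = 1.773 / tan 49.37° = 1.521.

n ≈ 1.521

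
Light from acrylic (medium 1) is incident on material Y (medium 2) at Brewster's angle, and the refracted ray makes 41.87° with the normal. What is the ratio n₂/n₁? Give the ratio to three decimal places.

n₂/n₁ ≈ 1.116

θ_B + θ_t = 90°, so θ_B = 90° − 41.87° = 48.13°.
Then n₂/n₁ = tan θ_B = tan 48.13° = 1.116.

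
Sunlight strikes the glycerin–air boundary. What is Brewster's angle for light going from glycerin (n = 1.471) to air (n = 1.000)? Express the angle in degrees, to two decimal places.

θ_B ≈ 34.21°

tan θ_B = n₂/n₁ = 1.000/1.471 = 0.6798.
θ_B = arctan(0.6798) = 34.21°.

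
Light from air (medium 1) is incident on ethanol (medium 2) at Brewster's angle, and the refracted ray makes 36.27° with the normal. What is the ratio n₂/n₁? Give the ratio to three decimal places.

n₂/n₁ ≈ 1.363

θ_B + θ_t = 90°, so θ_B = 90° − 36.27° = 53.73°.
Then n₂/n₁ = tan θ_B = tan 53.73° = 1.363.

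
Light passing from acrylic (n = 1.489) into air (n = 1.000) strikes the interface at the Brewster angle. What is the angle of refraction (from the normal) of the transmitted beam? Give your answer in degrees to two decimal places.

tan θ_B = n₂/n₁ = 1.000/1.489 = 0.6716, so θ_B = 33.88°.
Since θ_B + θ_t = 90° at Brewster incidence, θ_t = 90° − 33.88° = 56.12°.

θ_t ≈ 56.12°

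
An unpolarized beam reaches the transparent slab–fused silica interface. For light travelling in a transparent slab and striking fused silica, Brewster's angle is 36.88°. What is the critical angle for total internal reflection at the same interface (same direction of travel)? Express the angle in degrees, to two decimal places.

From Brewster, n₂/n₁ = tan θ_B = tan 36.88° = 0.7503.
Then sin θ_c = n₂/n₁ = 0.7503, so θ_c = arcsin 0.7503 = 48.61°.

θ_c ≈ 48.61°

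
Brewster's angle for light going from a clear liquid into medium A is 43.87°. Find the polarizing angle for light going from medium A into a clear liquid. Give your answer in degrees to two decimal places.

θ_B' ≈ 46.13°

tan θ_B' = n₁/n₂ = 1/tan θ_B, so θ_B' = 90° − θ_B.
θ_B' = 90° − 43.87° = 46.13°.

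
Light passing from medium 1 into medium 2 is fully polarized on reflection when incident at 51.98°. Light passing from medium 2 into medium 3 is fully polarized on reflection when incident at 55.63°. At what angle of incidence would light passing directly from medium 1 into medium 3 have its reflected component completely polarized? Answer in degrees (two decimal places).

Each Brewster angle gives a ratio: n₂/n₁ = tan 51.98° = 1.2790, n₃/n₂ = tan 55.63° = 1.4621.
Multiplying, n₃/n₁ = 1.2790 × 1.4621 = 1.8701, and θ_B(1→3) = arctan 1.8701 = 61.86°.

θ_B ≈ 61.86°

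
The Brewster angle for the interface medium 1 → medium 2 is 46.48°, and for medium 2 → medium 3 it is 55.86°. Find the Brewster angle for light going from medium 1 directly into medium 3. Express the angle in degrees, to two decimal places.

θ_B ≈ 57.22°

n₂/n₁ = tan 46.48° = 1.0530 and n₃/n₂ = tan 55.86° = 1.4748.
n₃/n₁ = 1.5530. Then tan θ_B(1→3) = n₃/n₁, so θ_B(1→3) = arctan(1.5530) = 57.22°.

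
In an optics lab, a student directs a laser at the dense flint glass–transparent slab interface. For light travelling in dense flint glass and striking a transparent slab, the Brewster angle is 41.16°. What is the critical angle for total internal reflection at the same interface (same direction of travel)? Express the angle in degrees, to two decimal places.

θ_c ≈ 60.95°

n₂/n₁ = tan 41.16° = 0.8742; the critical angle satisfies sin θ_c = n₂/n₁.
θ_c = arcsin(0.8742) = 60.95°.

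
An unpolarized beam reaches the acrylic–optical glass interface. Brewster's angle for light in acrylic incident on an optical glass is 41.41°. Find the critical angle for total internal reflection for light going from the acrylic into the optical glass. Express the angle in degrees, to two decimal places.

tan θ_B = n₂/n₁ = tan 41.41° = 0.8819.
Total internal reflection: sin θ_c = n₂/n₁ = 0.8819.
θ_c = arcsin(0.8819) = 61.88°.

θ_c ≈ 61.88°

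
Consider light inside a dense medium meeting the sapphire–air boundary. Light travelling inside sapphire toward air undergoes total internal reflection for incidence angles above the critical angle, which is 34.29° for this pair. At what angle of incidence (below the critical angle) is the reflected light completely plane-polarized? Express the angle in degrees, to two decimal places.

n₂/n₁ = sin θ_c = sin 34.29° = 0.5634.
tan θ_B equals the same ratio, so θ_B = arctan(0.5634) = 29.40°.

θ_B ≈ 29.40°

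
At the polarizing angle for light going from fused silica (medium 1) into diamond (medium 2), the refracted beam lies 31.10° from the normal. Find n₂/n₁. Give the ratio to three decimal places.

n₂/n₁ ≈ 1.658

At Brewster incidence θ_B = 90° − θ_t = 90° − 31.10° = 58.90°.
Then n₂/n₁ = tan θ_B = tan 58.90° = 1.658.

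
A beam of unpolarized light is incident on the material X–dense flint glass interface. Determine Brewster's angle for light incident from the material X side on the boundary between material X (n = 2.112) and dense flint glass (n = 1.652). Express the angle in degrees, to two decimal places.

Brewster's condition: tan θ_B = n₂/n₁ = 1.652/2.112 = 0.7822.
So θ_B = arctan 0.7822 = 38.03°.

θ_B ≈ 38.03°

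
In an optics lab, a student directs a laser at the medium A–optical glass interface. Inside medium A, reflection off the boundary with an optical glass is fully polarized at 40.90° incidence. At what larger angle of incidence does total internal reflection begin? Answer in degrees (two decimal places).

From Brewster, n₂/n₁ = tan θ_B = tan 40.90° = 0.8662.
Then sin θ_c = n₂/n₁ = 0.8662, so θ_c = arcsin 0.8662 = 60.02°.

θ_c ≈ 60.02°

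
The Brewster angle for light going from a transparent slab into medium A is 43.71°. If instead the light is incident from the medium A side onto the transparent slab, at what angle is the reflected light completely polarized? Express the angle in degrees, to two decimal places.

θ_B' ≈ 46.29°

Reversing the direction swaps n₁ and n₂, so tan θ_B' = 1/tan θ_B and θ_B' = 90° − θ_B.
Hence θ_B' = 90° − 43.71° = 46.29°.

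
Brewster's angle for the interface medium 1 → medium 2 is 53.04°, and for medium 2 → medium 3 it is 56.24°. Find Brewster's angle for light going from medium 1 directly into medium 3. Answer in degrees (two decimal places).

θ_B ≈ 63.30°

Each Brewster angle gives a ratio: n₂/n₁ = tan 53.04° = 1.3290, n₃/n₂ = tan 56.24° = 1.4960.
n₃/n₁ = 1.9882. Then tan θ_B(1→3) = n₃/n₁, so θ_B(1→3) = arctan(1.9882) = 63.30°.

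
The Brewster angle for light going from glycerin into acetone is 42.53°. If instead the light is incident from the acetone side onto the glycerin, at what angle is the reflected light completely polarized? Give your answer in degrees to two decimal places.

Reversing the direction swaps n₁ and n₂, so tan θ_B' = 1/tan θ_B and θ_B' = 90° − θ_B.
Hence θ_B' = 90° − 42.53° = 47.47°.

θ_B' ≈ 47.47°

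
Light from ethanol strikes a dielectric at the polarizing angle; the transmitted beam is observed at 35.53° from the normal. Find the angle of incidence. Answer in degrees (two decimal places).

Since the reflected and refracted rays are at right angles at the polarizing angle, θ_B + θ_t = 90°.
So θ_B = 90° − θ_t = 90° − 35.53° = 54.47°.

θ_B ≈ 54.47°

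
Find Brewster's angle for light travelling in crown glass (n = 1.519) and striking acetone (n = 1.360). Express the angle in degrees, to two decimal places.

θ_B ≈ 41.84°

The reflected p-component vanishes when tan θ_B = n₂/n₁.
Here n₂/n₁ = 1.360/1.519 = 0.8953, and Brewster's law gives tan θ_B = n₂/n₁.
θ_B = arctan(0.8953) = 41.84°.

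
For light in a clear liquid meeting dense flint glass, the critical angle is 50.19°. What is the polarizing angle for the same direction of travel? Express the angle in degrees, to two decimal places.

At the critical angle sin θ_c = n₂/n₁, giving n₂/n₁ = sin 50.19° = 0.7682.
Then tan θ_B = n₂/n₁ = 0.7682, so θ_B = arctan 0.7682 = 37.53°.

θ_B ≈ 37.53°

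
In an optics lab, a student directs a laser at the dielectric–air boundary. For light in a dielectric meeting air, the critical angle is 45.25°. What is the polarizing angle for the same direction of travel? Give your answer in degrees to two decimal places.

θ_B ≈ 35.38°

n₂/n₁ = sin θ_c = sin 45.25° = 0.7102.
tan θ_B equals the same ratio, so θ_B = arctan(0.7102) = 35.38°.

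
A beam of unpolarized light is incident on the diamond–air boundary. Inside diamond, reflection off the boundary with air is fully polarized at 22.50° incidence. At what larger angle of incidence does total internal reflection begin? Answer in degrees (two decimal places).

n₂/n₁ = tan 22.50° = 0.4142; the critical angle satisfies sin θ_c = n₂/n₁.
θ_c = arcsin(0.4142) = 24.47°.

θ_c ≈ 24.47°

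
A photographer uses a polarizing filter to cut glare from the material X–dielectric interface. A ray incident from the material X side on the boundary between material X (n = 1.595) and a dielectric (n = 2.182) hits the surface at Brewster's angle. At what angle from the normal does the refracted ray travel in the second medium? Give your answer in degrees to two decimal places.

θ_t ≈ 36.17°

θ_B = arctan(n₂/n₁) = arctan(2.182/1.595) = 53.83°.
The refracted ray is perpendicular to the reflected ray, so θ_t = 90° − θ_B = 36.17°.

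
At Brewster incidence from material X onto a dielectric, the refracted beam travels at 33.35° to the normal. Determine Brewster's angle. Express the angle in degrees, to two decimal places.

θ_B ≈ 56.65°

Brewster's condition makes the reflected and refracted beams perpendicular: θ_B + θ_t = 90°.
θ_B = 90° − 33.35° = 56.65°.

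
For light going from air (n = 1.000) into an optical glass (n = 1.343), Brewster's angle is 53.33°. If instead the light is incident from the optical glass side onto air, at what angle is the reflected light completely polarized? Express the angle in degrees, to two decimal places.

The two Brewster angles are complementary: θ_B' = 90° − θ_B = 90° − 53.33° = 36.67°.

θ_B' ≈ 36.67°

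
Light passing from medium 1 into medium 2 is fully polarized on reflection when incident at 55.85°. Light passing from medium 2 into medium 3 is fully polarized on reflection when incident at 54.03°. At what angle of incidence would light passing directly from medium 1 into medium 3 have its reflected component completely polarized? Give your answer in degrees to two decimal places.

θ_B ≈ 63.79°

tan θ_B(1→2) = n₂/n₁ = tan 55.85° = 1.4742.
tan θ_B(2→3) = n₃/n₂ = tan 54.03° = 1.3779.
So n₃/n₁ = (n₂/n₁)(n₃/n₂) = 1.4742 × 1.3779 = 2.0313.
θ_B(1→3) = arctan(2.0313) = 63.79°.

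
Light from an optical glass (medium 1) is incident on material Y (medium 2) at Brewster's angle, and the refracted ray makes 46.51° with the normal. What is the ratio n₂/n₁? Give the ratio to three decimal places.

n₂/n₁ ≈ 0.949

θ_B + θ_t = 90°, so θ_B = 90° − 46.51° = 43.49°.
tan θ_B = n₂/n₁, so n₂/n₁ = tan 43.49° = 0.949.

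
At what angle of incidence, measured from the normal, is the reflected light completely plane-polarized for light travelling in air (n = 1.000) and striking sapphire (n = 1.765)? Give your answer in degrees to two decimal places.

θ_B ≈ 60.47°

tan θ_B = n₂/n₁ = 1.765/1.000 = 1.7650.
θ_B = arctan(1.7650) = 60.47°.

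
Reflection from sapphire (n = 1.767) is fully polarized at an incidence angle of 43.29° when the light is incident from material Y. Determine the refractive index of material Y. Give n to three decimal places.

n ≈ 1.876

Full polarization of the reflected beam means tan θ_B = n₂/n₁, where n₁ is the incident medium (material Y).
n₁ = n₂ / tan θ_B = 1.767 / tan 43.29° = 1.876.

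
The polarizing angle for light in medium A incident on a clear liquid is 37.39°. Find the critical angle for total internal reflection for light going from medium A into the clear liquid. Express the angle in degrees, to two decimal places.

θ_c ≈ 49.84°

n₂/n₁ = tan 37.39° = 0.7643; the critical angle satisfies sin θ_c = n₂/n₁.
θ_c = arcsin(0.7643) = 49.84°.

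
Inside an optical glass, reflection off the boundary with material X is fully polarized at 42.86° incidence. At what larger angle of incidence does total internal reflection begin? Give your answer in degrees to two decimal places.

tan θ_B = n₂/n₁ = tan 42.86° = 0.9280.
Total internal reflection: sin θ_c = n₂/n₁ = 0.9280.
θ_c = arcsin(0.9280) = 68.12°.

θ_c ≈ 68.12°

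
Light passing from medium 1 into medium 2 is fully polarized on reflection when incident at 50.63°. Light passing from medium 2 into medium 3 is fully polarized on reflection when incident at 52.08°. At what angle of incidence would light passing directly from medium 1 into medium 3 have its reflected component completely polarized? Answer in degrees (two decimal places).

tan θ_B(1→2) = n₂/n₁ = tan 50.63° = 1.2187.
tan θ_B(2→3) = n₃/n₂ = tan 52.08° = 1.2836.
So n₃/n₁ = (n₂/n₁)(n₃/n₂) = 1.2187 × 1.2836 = 1.5644.
θ_B(1→3) = arctan(1.5644) = 57.41°.

θ_B ≈ 57.41°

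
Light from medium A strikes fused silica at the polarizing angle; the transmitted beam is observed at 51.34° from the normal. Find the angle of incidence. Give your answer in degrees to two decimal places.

θ_B ≈ 38.66°

Brewster's condition makes the reflected and refracted beams perpendicular: θ_B + θ_t = 90°.
So θ_B = 90° − θ_t = 90° − 51.34° = 38.66°.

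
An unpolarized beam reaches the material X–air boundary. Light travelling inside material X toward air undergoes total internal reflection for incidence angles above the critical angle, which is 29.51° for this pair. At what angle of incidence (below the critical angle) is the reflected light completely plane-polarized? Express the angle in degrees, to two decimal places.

At the critical angle sin θ_c = n₂/n₁, giving n₂/n₁ = sin 29.51° = 0.4926.
Then tan θ_B = n₂/n₁ = 0.4926, so θ_B = arctan 0.4926 = 26.22°.

θ_B ≈ 26.22°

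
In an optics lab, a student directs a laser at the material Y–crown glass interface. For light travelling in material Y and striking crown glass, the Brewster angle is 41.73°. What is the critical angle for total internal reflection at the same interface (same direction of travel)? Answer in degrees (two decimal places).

θ_c ≈ 63.11°

n₂/n₁ = tan 41.73° = 0.8919; the critical angle satisfies sin θ_c = n₂/n₁.
θ_c = arcsin(0.8919) = 63.11°.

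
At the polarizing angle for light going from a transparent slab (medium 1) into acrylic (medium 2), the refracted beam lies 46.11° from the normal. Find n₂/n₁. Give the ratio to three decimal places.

n₂/n₁ ≈ 0.962

θ_B + θ_t = 90°, so θ_B = 90° − 46.11° = 43.89°.
Then n₂/n₁ = tan θ_B = tan 43.89° = 0.962.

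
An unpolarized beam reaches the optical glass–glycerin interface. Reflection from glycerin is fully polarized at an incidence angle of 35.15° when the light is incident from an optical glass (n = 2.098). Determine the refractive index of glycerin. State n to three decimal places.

Brewster's law: tan θ_B = n₂/n₁ (light incident in an optical glass, refracted into glycerin).
n₂ = n₁ tan θ_B = 2.098 × tan 35.15° = 1.477.

n ≈ 1.477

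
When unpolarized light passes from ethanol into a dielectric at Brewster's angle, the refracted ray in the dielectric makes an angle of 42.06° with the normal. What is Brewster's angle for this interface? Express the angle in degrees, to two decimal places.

Since the reflected and refracted rays are at right angles at the polarizing angle, θ_B + θ_t = 90°.
θ_B = 90° − 42.06° = 47.94°.

θ_B ≈ 47.94°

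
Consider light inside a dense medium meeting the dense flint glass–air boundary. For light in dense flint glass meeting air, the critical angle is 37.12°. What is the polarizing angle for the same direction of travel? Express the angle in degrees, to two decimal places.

n₂/n₁ = sin θ_c = sin 37.12° = 0.6035.
tan θ_B equals the same ratio, so θ_B = arctan(0.6035) = 31.11°.

θ_B ≈ 31.11°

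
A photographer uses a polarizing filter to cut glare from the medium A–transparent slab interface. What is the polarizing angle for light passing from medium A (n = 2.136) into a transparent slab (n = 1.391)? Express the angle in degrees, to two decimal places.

θ_B ≈ 33.07°

At Brewster's angle the reflected and refracted rays are perpendicular, which with Snell's law gives tan θ_B = n₂/n₁.
tan θ_B = n₂/n₁ = 1.391/2.136 = 0.6512. Taking the arctangent, θ_B = 33.07°.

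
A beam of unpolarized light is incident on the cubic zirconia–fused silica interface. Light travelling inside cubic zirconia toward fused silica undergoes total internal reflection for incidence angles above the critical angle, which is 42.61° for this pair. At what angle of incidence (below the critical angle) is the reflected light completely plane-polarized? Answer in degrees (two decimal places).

n₂/n₁ = sin θ_c = sin 42.61° = 0.6770.
tan θ_B equals the same ratio, so θ_B = arctan(0.6770) = 34.10°.

θ_B ≈ 34.10°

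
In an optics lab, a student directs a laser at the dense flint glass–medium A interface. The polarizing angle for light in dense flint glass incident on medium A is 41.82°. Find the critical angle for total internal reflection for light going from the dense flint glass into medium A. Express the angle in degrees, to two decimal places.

θ_c ≈ 63.47°

From Brewster, n₂/n₁ = tan θ_B = tan 41.82° = 0.8947.
Then sin θ_c = n₂/n₁ = 0.8947, so θ_c = arcsin 0.8947 = 63.47°.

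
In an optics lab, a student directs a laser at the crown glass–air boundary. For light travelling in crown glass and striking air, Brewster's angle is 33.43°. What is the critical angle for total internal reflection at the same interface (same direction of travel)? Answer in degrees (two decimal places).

θ_c ≈ 41.31°

From Brewster, n₂/n₁ = tan θ_B = tan 33.43° = 0.6601.
Then sin θ_c = n₂/n₁ = 0.6601, so θ_c = arcsin 0.6601 = 41.31°.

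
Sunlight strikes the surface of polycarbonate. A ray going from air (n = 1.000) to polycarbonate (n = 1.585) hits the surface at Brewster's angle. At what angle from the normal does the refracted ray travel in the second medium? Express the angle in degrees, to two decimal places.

θ_t ≈ 32.25°

First find Brewster's angle: tan θ_B = 1.585/1.000 = 1.5850, giving θ_B = 57.75°.
Since θ_B + θ_t = 90° at Brewster incidence, θ_t = 90° − 57.75° = 32.25°.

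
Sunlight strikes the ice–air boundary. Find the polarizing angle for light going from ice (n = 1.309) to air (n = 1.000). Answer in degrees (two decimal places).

At Brewster's angle the reflected and refracted rays are perpendicular, which with Snell's law gives tan θ_B = n₂/n₁.
Here n₂/n₁ = 1.000/1.309 = 0.7639, and Brewster's law gives tan θ_B = n₂/n₁.
θ_B = arctan(0.7639) = 37.38°.

θ_B ≈ 37.38°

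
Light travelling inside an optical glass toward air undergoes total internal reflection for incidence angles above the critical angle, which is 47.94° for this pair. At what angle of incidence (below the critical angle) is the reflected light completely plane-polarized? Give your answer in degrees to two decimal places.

sin θ_c = n₂/n₁, so n₂/n₁ = sin 47.94° = 0.7424.
Brewster: tan θ_B = n₂/n₁ = 0.7424.
θ_B = arctan(0.7424) = 36.59°.

θ_B ≈ 36.59°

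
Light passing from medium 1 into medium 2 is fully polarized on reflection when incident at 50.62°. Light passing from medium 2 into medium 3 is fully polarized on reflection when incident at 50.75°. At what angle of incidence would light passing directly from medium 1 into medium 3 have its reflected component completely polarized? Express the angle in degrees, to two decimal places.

θ_B ≈ 56.15°

n₂/n₁ = tan 50.62° = 1.2183 and n₃/n₂ = tan 50.75° = 1.2239.
Multiplying, n₃/n₁ = 1.2183 × 1.2239 = 1.4911, and θ_B(1→3) = arctan 1.4911 = 56.15°.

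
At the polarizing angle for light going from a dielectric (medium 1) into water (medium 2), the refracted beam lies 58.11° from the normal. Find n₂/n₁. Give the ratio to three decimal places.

θ_B + θ_t = 90°, so θ_B = 90° − 58.11° = 31.89°.
Then n₂/n₁ = tan θ_B = tan 31.89° = 0.622.

n₂/n₁ ≈ 0.622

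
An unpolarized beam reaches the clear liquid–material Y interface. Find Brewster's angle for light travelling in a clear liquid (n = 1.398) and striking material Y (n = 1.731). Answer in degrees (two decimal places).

θ_B ≈ 51.07°

tan θ_B = n₂/n₁ = 1.731/1.398 = 1.2382.
θ_B = arctan(1.2382) = 51.07°.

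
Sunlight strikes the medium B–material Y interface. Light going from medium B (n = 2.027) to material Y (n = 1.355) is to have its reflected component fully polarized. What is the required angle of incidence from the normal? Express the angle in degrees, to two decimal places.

θ_B ≈ 33.76°

Here n₂/n₁ = 1.355/2.027 = 0.6685, and Brewster's law gives tan θ_B = n₂/n₁. Taking the arctangent, θ_B = 33.76°.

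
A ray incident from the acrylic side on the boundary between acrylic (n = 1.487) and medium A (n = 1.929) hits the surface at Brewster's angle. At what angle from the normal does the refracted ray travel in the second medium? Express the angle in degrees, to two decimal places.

First find Brewster's angle: tan θ_B = 1.929/1.487 = 1.2972, giving θ_B = 52.37°.
The refracted ray is perpendicular to the reflected ray, so θ_t = 90° − θ_B = 37.63°.

θ_t ≈ 37.63°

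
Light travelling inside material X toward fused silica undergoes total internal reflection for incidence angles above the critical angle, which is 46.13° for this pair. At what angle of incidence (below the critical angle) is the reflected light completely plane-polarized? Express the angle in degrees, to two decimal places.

n₂/n₁ = sin θ_c = sin 46.13° = 0.7209.
tan θ_B equals the same ratio, so θ_B = arctan(0.7209) = 35.79°.

θ_B ≈ 35.79°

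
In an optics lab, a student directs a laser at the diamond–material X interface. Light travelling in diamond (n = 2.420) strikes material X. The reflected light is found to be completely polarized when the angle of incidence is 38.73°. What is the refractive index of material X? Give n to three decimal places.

At Brewster's angle, tan θ_B = n₂/n₁ with n₁ on the incident side (diamond) and n₂ on the transmitted side (material X).
n₂ = n₁ tan θ_B = 2.420 × tan 38.73° = 1.941.

n ≈ 1.941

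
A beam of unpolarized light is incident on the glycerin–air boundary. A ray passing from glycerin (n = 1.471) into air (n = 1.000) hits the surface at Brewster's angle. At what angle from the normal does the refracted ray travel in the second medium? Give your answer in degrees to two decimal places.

First find Brewster's angle: tan θ_B = 1.000/1.471 = 0.6798, giving θ_B = 34.21°.
The refracted ray is perpendicular to the reflected ray, so θ_t = 90° − θ_B = 55.79°.

θ_t ≈ 55.79°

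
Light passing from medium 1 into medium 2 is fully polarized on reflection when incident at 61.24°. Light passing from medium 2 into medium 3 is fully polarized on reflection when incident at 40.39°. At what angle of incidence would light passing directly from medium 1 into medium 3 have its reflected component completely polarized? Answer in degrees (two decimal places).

θ_B ≈ 57.17°

Each Brewster angle gives a ratio: n₂/n₁ = tan 61.24° = 1.8220, n₃/n₂ = tan 40.39° = 0.8508.
n₃/n₁ = 1.5501. Then tan θ_B(1→3) = n₃/n₁, so θ_B(1→3) = arctan(1.5501) = 57.17°.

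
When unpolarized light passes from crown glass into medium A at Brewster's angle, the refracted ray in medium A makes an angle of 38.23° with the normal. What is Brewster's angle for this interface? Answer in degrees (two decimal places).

Since the reflected and refracted rays are at right angles at the polarizing angle, θ_B + θ_t = 90°.
θ_B = 90° − 38.23° = 51.77°.

θ_B ≈ 51.77°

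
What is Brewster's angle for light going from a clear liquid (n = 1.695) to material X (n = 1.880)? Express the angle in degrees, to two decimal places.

θ_B ≈ 47.96°

Here n₂/n₁ = 1.880/1.695 = 1.1091, and Brewster's law gives tan θ_B = n₂/n₁.
θ_B = arctan(1.1091) = 47.96°.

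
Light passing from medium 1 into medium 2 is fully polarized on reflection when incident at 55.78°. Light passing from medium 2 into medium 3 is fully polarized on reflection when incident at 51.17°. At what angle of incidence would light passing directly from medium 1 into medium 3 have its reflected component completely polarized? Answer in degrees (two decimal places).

θ_B ≈ 61.30°

Each Brewster angle gives a ratio: n₂/n₁ = tan 55.78° = 1.4704, n₃/n₂ = tan 51.17° = 1.2424.
n₃/n₁ = 1.8268. Then tan θ_B(1→3) = n₃/n₁, so θ_B(1→3) = arctan(1.8268) = 61.30°.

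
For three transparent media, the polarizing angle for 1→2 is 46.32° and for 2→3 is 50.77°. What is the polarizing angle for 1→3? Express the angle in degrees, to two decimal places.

Each Brewster angle gives a ratio: n₂/n₁ = tan 46.32° = 1.0472, n₃/n₂ = tan 50.77° = 1.2248.
So n₃/n₁ = (n₂/n₁)(n₃/n₂) = 1.0472 × 1.2248 = 1.2826.
θ_B(1→3) = arctan(1.2826) = 52.06°.

θ_B ≈ 52.06°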